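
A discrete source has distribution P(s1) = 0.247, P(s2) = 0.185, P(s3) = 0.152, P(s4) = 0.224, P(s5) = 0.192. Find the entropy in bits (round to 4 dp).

2.3024 bits

H = −Σ pᵢ log₂ pᵢ.
−0.247·log₂(0.247) = 0.4983
−0.185·log₂(0.185) = 0.4504
−0.152·log₂(0.152) = 0.4131
−0.224·log₂(0.224) = 0.4835
−0.192·log₂(0.192) = 0.4571
Sum ≈ 2.3024 → 2.3024 bits.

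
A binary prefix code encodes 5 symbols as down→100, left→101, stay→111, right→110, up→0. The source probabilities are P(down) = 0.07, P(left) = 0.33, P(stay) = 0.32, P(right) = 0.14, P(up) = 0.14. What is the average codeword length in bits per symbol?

2.72 bits/symbol

L̄ = Σ pᵢ·ℓᵢ = 0.07·3 + 0.33·3 + 0.32·3 + 0.14·3 + 0.14·1 = 2.72 bits/symbol.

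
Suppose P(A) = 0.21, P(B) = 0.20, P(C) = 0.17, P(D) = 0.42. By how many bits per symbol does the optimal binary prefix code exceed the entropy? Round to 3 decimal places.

Entropy H = −Σ p log₂ p ≈ 1.8974 bits.
Huffman merges: 17/100+1/5→37/100; 21/100+37/100→29/50; 21/50+29/50→1. L = 39/20 ≈ 1.9500.
L − H = 1.9500 − 1.8974 = 0.053 bits.

0.053 bits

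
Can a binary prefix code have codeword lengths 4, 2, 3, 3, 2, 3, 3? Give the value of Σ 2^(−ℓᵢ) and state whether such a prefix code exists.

With common denominator 2^4 = 16: Σ 2^(−ℓᵢ) = 1/16 + 4/16 + 2/16 + 2/16 + 4/16 + 2/16 + 2/16 = 17/16 = 1.0625.
Kraft's inequality requires Σ ≤ 1; here Σ = 1.0625 > 1, so no such prefix code exists.

1.0625; no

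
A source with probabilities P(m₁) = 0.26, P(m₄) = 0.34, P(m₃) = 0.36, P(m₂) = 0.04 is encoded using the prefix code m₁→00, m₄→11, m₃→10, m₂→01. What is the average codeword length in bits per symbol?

2 bits/symbol

L̄ = Σ pᵢ·ℓᵢ = 0.26·2 + 0.34·2 + 0.36·2 + 0.04·2 = 2 bits/symbol.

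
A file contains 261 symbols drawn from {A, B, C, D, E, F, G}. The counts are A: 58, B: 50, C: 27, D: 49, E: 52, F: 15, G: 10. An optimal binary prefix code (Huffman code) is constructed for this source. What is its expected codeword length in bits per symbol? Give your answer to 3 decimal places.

2.674 bits/symbol

Probabilities are the counts divided by 261.
Repeatedly combine the two least-probable nodes; the expected code length is the sum of the merged weights.
merge 10/261 + 5/87 → 25/261
merge 25/261 + 3/29 → 52/261
merge 49/261 + 50/261 → 11/29
merge 52/261 + 52/261 → 104/261
merge 2/9 + 11/29 → 157/261
merge 104/261 + 157/261 → 1
L = 25/261 + 52/261 + 11/29 + 104/261 + 157/261 + 1 = 698/261 ≈ 2.674 bits/symbol.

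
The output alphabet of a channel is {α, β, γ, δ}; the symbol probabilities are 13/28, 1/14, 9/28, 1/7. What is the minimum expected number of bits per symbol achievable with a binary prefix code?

Repeatedly combine the two least-probable nodes; the expected code length is the sum of the merged weights.
merge 1/14 + 1/7 → 3/14
merge 3/14 + 9/28 → 15/28
merge 13/28 + 15/28 → 1
L = 3/14 + 15/28 + 1 = 7/4 = 1.75 bits/symbol.

1.75 bits/symbol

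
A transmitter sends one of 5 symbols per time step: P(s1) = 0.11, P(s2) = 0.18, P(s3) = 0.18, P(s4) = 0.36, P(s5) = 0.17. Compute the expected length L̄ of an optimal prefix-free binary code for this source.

Repeatedly combine the two least-probable nodes; the expected code length is the sum of the merged weights.
merge 11/100 + 17/100 → 7/25
merge 9/50 + 9/50 → 9/25
merge 7/25 + 9/25 → 16/25
merge 9/25 + 16/25 → 1
L = 7/25 + 9/25 + 16/25 + 1 = 57/25 = 2.28 bits/symbol.

2.28 bits/symbol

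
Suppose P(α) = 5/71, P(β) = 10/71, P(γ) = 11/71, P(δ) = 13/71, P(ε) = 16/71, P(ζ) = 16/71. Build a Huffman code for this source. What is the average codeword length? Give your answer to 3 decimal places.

Repeatedly combine the two least-probable nodes; the expected code length is the sum of the merged weights.
merge 5/71 + 10/71 → 15/71
merge 11/71 + 13/71 → 24/71
merge 15/71 + 16/71 → 31/71
merge 16/71 + 24/71 → 40/71
merge 31/71 + 40/71 → 1
L = 15/71 + 24/71 + 31/71 + 40/71 + 1 = 181/71 ≈ 2.549 bits/symbol.

2.549 bits/symbol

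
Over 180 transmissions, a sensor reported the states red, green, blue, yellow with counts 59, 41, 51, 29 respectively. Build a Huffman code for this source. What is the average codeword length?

2 bits/symbol

Probabilities are the counts divided by 180.
Repeatedly combine the two least-probable nodes; the expected code length is the sum of the merged weights.
merge 29/180 + 41/180 → 7/18
merge 17/60 + 59/180 → 11/18
merge 7/18 + 11/18 → 1
L = 7/18 + 11/18 + 1 = 2 bits/symbol.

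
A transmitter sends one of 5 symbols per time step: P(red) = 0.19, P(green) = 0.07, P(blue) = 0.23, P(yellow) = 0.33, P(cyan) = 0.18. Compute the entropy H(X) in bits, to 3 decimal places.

H = −Σ pᵢ log₂ pᵢ.
−0.19·log₂(0.19) = 0.4552
−0.07·log₂(0.07) = 0.2686
−0.23·log₂(0.23) = 0.4877
−0.33·log₂(0.33) = 0.5278
−0.18·log₂(0.18) = 0.4453
Sum ≈ 2.1846 → 2.185 bits.

2.185 bits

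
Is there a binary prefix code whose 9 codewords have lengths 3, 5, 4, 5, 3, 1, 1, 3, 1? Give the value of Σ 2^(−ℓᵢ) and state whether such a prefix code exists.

With common denominator 2^5 = 32: Σ 2^(−ℓᵢ) = 4/32 + 1/32 + 2/32 + 1/32 + 4/32 + 16/32 + 16/32 + 4/32 + 16/32 = 64/32 = 2.
Kraft's inequality requires Σ ≤ 1; here Σ = 2 > 1, so no such prefix code exists.

2; no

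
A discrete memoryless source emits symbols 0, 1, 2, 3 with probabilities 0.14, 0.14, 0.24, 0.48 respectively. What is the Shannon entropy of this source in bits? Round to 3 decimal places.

H = −Σ pᵢ log₂ pᵢ.
−0.14·log₂(0.14) = 0.3971
−0.14·log₂(0.14) = 0.3971
−0.24·log₂(0.24) = 0.4941
−0.48·log₂(0.48) = 0.5083
Sum ≈ 1.7966 → 1.797 bits.

1.797 bits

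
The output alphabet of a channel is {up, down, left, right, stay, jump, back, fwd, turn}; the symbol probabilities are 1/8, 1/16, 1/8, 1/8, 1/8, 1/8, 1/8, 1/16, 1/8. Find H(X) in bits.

Each probability is a power of 1/2, so log₂(1/p) is an integer.
H = Σ p·log₂(1/p) = 1/8·3 + 1/16·4 + 1/8·3 + 1/8·3 + 1/8·3 + 1/8·3 + 1/8·3 + 1/16·4 + 1/8·3 = 3.125 bits.

3.125 bits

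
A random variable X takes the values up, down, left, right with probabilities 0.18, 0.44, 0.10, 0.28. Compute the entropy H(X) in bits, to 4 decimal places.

H = −Σ pᵢ log₂ pᵢ.
−0.18·log₂(0.18) = 0.4453
−0.44·log₂(0.44) = 0.5211
−0.10·log₂(0.10) = 0.3322
−0.28·log₂(0.28) = 0.5142
Sum ≈ 1.8129 → 1.8129 bits.

1.8129 bits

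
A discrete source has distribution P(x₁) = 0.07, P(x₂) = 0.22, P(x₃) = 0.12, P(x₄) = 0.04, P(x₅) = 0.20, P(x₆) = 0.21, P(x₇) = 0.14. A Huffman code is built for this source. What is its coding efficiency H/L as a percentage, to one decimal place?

Entropy H = −Σ p log₂ p ≈ 2.6363 bits.
Huffman merges: 1/25+7/100→11/100; 11/100+3/25→23/100; 7/50+1/5→17/50; 21/100+11/50→43/100; 23/100+17/50→57/100; 43/100+57/100→1. L = 67/25 ≈ 2.6800.
Efficiency = H/L = 2.6363/2.6800 = 98.4%.

98.4%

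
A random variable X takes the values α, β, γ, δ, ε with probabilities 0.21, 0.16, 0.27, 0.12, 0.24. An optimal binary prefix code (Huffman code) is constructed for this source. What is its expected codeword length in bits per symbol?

Repeatedly combine the two least-probable nodes; the expected code length is the sum of the merged weights.
merge 3/25 + 4/25 → 7/25
merge 21/100 + 6/25 → 9/20
merge 27/100 + 7/25 → 11/20
merge 9/20 + 11/20 → 1
L = 7/25 + 9/20 + 11/20 + 1 = 57/25 = 2.28 bits/symbol.

2.28 bits/symbol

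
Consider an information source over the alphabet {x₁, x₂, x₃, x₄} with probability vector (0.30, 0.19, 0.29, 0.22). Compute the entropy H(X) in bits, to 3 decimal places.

H = −Σ pᵢ log₂ pᵢ.
−0.30·log₂(0.30) = 0.5211
−0.19·log₂(0.19) = 0.4552
−0.29·log₂(0.29) = 0.5179
−0.22·log₂(0.22) = 0.4806
Sum ≈ 1.9748 → 1.975 bits.

1.975 bits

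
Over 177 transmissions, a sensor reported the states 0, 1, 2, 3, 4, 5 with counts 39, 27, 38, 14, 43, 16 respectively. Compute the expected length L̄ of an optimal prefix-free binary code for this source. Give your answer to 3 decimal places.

2.492 bits/symbol

Probabilities are the counts divided by 177.
Repeatedly combine the two least-probable nodes; the expected code length is the sum of the merged weights.
merge 14/177 + 16/177 → 10/59
merge 9/59 + 10/59 → 19/59
merge 38/177 + 13/59 → 77/177
merge 43/177 + 19/59 → 100/177
merge 77/177 + 100/177 → 1
L = 10/59 + 19/59 + 77/177 + 100/177 + 1 = 147/59 ≈ 2.492 bits/symbol.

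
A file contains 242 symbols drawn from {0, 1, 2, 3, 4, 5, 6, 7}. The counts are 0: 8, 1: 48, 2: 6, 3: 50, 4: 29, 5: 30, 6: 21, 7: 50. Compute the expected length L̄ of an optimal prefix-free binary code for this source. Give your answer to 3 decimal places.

2.789 bits/symbol

Probabilities are the counts divided by 242.
Repeatedly combine the two least-probable nodes; the expected code length is the sum of the merged weights.
merge 3/121 + 4/121 → 7/121
merge 7/121 + 21/242 → 35/242
merge 29/242 + 15/121 → 59/242
merge 35/242 + 24/121 → 83/242
merge 25/121 + 25/121 → 50/121
merge 59/242 + 83/242 → 71/121
merge 50/121 + 71/121 → 1
L = 7/121 + 35/242 + 59/242 + 83/242 + 50/121 + 71/121 + 1 = 675/242 ≈ 2.789 bits/symbol.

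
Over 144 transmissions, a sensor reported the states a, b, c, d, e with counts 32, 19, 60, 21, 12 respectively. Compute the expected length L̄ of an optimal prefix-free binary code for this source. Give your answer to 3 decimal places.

Probabilities are the counts divided by 144.
Repeatedly combine the two least-probable nodes; the expected code length is the sum of the merged weights.
merge 1/12 + 19/144 → 31/144
merge 7/48 + 31/144 → 13/36
merge 2/9 + 13/36 → 7/12
merge 5/12 + 7/12 → 1
L = 31/144 + 13/36 + 7/12 + 1 = 311/144 ≈ 2.160 bits/symbol.

2.160 bits/symbol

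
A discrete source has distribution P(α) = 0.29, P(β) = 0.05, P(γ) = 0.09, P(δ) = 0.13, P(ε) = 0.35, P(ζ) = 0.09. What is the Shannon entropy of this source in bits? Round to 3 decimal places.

2.272 bits

H = −Σ pᵢ log₂ pᵢ.
−0.29·log₂(0.29) = 0.5179
−0.05·log₂(0.05) = 0.2161
−0.09·log₂(0.09) = 0.3127
−0.13·log₂(0.13) = 0.3826
−0.35·log₂(0.35) = 0.5301
−0.09·log₂(0.09) = 0.3127
Sum ≈ 2.2721 → 2.272 bits.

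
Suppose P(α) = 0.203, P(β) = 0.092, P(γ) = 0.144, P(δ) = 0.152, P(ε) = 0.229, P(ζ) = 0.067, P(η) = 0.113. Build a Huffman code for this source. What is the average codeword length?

2.727 bits/symbol

Repeatedly combine the two least-probable nodes; the expected code length is the sum of the merged weights.
merge 67/1000 + 23/250 → 159/1000
merge 113/1000 + 18/125 → 257/1000
merge 19/125 + 159/1000 → 311/1000
merge 203/1000 + 229/1000 → 54/125
merge 257/1000 + 311/1000 → 71/125
merge 54/125 + 71/125 → 1
L = 159/1000 + 257/1000 + 311/1000 + 54/125 + 71/125 + 1 = 2727/1000 = 2.727 bits/symbol.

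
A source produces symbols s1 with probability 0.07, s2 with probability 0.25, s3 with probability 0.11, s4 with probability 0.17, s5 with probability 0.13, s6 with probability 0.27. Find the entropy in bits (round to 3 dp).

2.446 bits

H = −Σ pᵢ log₂ pᵢ.
−0.07·log₂(0.07) = 0.2686
−0.25·log₂(0.25) = 0.5000
−0.11·log₂(0.11) = 0.3503
−0.17·log₂(0.17) = 0.4346
−0.13·log₂(0.13) = 0.3826
−0.27·log₂(0.27) = 0.5100
Sum ≈ 2.4461 → 2.446 bits.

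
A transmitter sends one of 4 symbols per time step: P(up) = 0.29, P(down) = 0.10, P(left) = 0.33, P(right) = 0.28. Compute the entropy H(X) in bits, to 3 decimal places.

1.892 bits

H = −Σ pᵢ log₂ pᵢ.
−0.29·log₂(0.29) = 0.5179
−0.10·log₂(0.10) = 0.3322
−0.33·log₂(0.33) = 0.5278
−0.28·log₂(0.28) = 0.5142
Sum ≈ 1.8921 → 1.892 bits.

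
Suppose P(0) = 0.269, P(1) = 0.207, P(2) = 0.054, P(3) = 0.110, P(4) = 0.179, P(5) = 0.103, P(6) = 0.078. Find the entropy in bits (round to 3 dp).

H = −Σ pᵢ log₂ pᵢ.
−0.269·log₂(0.269) = 0.5096
−0.207·log₂(0.207) = 0.4704
−0.054·log₂(0.054) = 0.2274
−0.110·log₂(0.110) = 0.3503
−0.179·log₂(0.179) = 0.4443
−0.103·log₂(0.103) = 0.3378
−0.078·log₂(0.078) = 0.2871
Sum ≈ 2.6267 → 2.627 bits.

2.627 bits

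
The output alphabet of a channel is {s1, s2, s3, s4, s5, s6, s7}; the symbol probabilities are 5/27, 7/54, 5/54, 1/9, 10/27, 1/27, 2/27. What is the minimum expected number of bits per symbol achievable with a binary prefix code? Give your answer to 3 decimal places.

Repeatedly combine the two least-probable nodes; the expected code length is the sum of the merged weights.
merge 1/27 + 2/27 → 1/9
merge 5/54 + 1/9 → 11/54
merge 1/9 + 7/54 → 13/54
merge 5/27 + 11/54 → 7/18
merge 13/54 + 10/27 → 11/18
merge 7/18 + 11/18 → 1
L = 1/9 + 11/54 + 13/54 + 7/18 + 11/18 + 1 = 23/9 ≈ 2.556 bits/symbol.

2.556 bits/symbol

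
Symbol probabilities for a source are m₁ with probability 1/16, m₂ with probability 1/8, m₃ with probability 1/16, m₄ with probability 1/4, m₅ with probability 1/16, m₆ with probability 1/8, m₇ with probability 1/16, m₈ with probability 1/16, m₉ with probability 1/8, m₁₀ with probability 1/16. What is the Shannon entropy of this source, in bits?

3.125 bits

Each probability is a power of 1/2, so log₂(1/p) is an integer.
H = Σ p·log₂(1/p) = 1/16·4 + 1/8·3 + 1/16·4 + 1/4·2 + 1/16·4 + 1/8·3 + 1/16·4 + 1/16·4 + 1/8·3 + 1/16·4 = 3.125 bits.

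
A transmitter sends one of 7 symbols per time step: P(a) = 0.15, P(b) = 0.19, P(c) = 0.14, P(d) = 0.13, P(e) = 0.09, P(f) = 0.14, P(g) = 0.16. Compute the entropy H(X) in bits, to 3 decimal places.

2.778 bits

H = −Σ pᵢ log₂ pᵢ.
−0.15·log₂(0.15) = 0.4105
−0.19·log₂(0.19) = 0.4552
−0.14·log₂(0.14) = 0.3971
−0.13·log₂(0.13) = 0.3826
−0.09·log₂(0.09) = 0.3127
−0.14·log₂(0.14) = 0.3971
−0.16·log₂(0.16) = 0.4230
Sum ≈ 2.7783 → 2.778 bits.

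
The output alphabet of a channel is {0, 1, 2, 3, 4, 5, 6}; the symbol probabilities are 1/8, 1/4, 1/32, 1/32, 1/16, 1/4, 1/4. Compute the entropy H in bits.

2.4375 bits

Each probability is a power of 1/2, so log₂(1/p) is an integer.
H = Σ p·log₂(1/p) = 1/8·3 + 1/4·2 + 1/32·5 + 1/32·5 + 1/16·4 + 1/4·2 + 1/4·2 = 2.4375 bits.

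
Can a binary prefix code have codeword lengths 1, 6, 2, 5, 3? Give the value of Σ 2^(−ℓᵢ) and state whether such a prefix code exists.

0.921875; yes

With common denominator 2^6 = 64: Σ 2^(−ℓᵢ) = 32/64 + 1/64 + 16/64 + 2/64 + 8/64 = 59/64 = 0.921875.
Kraft's inequality requires Σ ≤ 1; here Σ = 0.921875 ≤ 1, so such a prefix code exists.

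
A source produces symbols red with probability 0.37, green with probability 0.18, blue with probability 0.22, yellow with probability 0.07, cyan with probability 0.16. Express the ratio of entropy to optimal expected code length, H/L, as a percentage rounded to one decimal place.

Entropy H = −Σ p log₂ p ≈ 2.1482 bits.
Huffman merges: 7/100+4/25→23/100; 9/50+11/50→2/5; 23/100+37/100→3/5; 2/5+3/5→1. L = 223/100 ≈ 2.2300.
Efficiency = H/L = 2.1482/2.2300 = 96.3%.

96.3%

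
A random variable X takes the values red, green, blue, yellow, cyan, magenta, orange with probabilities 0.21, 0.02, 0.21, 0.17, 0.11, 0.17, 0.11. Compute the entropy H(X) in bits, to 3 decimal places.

2.628 bits

H = −Σ pᵢ log₂ pᵢ.
−0.21·log₂(0.21) = 0.4728
−0.02·log₂(0.02) = 0.1129
−0.21·log₂(0.21) = 0.4728
−0.17·log₂(0.17) = 0.4346
−0.11·log₂(0.11) = 0.3503
−0.17·log₂(0.17) = 0.4346
−0.11·log₂(0.11) = 0.3503
Sum ≈ 2.6283 → 2.628 bits.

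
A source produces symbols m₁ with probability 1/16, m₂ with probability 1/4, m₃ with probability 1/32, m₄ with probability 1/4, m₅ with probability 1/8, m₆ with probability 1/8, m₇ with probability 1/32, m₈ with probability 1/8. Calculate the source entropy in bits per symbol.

2.6875 bits

Each probability is a power of 1/2, so log₂(1/p) is an integer.
H = Σ p·log₂(1/p) = 1/16·4 + 1/4·2 + 1/32·5 + 1/4·2 + 1/8·3 + 1/8·3 + 1/32·5 + 1/8·3 = 2.6875 bits.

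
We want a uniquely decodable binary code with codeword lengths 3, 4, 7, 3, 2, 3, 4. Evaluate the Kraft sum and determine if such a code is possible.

With common denominator 2^7 = 128: Σ 2^(−ℓᵢ) = 16/128 + 8/128 + 1/128 + 16/128 + 32/128 + 16/128 + 8/128 = 97/128 = 0.7578125.
Kraft's inequality requires Σ ≤ 1; here Σ = 0.7578125 ≤ 1, so such a prefix code exists.

0.7578125; yes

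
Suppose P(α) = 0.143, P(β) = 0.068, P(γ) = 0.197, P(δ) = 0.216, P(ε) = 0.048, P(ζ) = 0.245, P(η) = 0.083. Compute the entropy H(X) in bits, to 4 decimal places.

2.6097 bits

H = −Σ pᵢ log₂ pᵢ.
−0.143·log₂(0.143) = 0.4012
−0.068·log₂(0.068) = 0.2637
−0.197·log₂(0.197) = 0.4617
−0.216·log₂(0.216) = 0.4776
−0.048·log₂(0.048) = 0.2103
−0.245·log₂(0.245) = 0.4971
−0.083·log₂(0.083) = 0.2980
Sum ≈ 2.6097 → 2.6097 bits.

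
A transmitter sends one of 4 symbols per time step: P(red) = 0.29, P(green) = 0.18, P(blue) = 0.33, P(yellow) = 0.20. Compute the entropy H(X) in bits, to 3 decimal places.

H = −Σ pᵢ log₂ pᵢ.
−0.29·log₂(0.29) = 0.5179
−0.18·log₂(0.18) = 0.4453
−0.33·log₂(0.33) = 0.5278
−0.20·log₂(0.20) = 0.4644
Sum ≈ 1.9554 → 1.955 bits.

1.955 bits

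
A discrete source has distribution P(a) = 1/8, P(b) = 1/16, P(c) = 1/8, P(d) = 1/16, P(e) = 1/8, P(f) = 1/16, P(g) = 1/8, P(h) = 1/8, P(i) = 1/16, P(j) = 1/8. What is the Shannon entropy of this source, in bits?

Each probability is a power of 1/2, so log₂(1/p) is an integer.
H = Σ p·log₂(1/p) = 1/8·3 + 1/16·4 + 1/8·3 + 1/16·4 + 1/8·3 + 1/16·4 + 1/8·3 + 1/8·3 + 1/16·4 + 1/8·3 = 3.25 bits.

3.25 bits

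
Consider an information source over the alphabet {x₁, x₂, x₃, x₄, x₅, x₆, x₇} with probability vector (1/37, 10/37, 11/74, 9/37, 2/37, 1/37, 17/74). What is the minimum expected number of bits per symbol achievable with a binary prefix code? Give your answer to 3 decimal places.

Repeatedly combine the two least-probable nodes; the expected code length is the sum of the merged weights.
merge 1/37 + 1/37 → 2/37
merge 2/37 + 2/37 → 4/37
merge 4/37 + 11/74 → 19/74
merge 17/74 + 9/37 → 35/74
merge 19/74 + 10/37 → 39/74
merge 35/74 + 39/74 → 1
L = 2/37 + 4/37 + 19/74 + 35/74 + 39/74 + 1 = 179/74 ≈ 2.419 bits/symbol.

2.419 bits/symbol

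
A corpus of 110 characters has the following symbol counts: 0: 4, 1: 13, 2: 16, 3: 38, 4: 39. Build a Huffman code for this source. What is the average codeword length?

2.1 bits/symbol

Probabilities are the counts divided by 110.
Repeatedly combine the two least-probable nodes; the expected code length is the sum of the merged weights.
merge 2/55 + 13/110 → 17/110
merge 8/55 + 17/110 → 3/10
merge 3/10 + 19/55 → 71/110
merge 39/110 + 71/110 → 1
L = 17/110 + 3/10 + 71/110 + 1 = 21/10 = 2.1 bits/symbol.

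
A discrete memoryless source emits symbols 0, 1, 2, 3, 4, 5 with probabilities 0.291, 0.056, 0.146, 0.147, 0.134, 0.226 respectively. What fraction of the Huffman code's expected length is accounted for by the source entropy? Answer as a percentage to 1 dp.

98.1%

Entropy H = −Σ p log₂ p ≈ 2.4365 bits.
Huffman merges: 7/125+67/500→19/100; 73/500+147/1000→293/1000; 19/100+113/500→52/125; 291/1000+293/1000→73/125; 52/125+73/125→1. L = 2483/1000 ≈ 2.4830.
Efficiency = H/L = 2.4365/2.4830 = 98.1%.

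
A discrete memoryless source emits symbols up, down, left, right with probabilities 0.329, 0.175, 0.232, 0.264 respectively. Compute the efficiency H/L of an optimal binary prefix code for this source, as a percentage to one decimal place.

98.2%

Entropy H = −Σ p log₂ p ≈ 1.9640 bits.
Huffman merges: 7/40+29/125→407/1000; 33/125+329/1000→593/1000; 407/1000+593/1000→1. L = 2 ≈ 2.0000.
Efficiency = H/L = 1.9640/2.0000 = 98.2%.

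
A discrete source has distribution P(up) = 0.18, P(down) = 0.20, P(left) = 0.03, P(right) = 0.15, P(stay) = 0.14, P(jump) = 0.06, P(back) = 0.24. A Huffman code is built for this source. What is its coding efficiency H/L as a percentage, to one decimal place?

98.4%

Entropy H = −Σ p log₂ p ≈ 2.6068 bits.
Huffman merges: 3/100+3/50→9/100; 9/100+7/50→23/100; 3/20+9/50→33/100; 1/5+23/100→43/100; 6/25+33/100→57/100; 43/100+57/100→1. L = 53/20 ≈ 2.6500.
Efficiency = H/L = 2.6068/2.6500 = 98.4%.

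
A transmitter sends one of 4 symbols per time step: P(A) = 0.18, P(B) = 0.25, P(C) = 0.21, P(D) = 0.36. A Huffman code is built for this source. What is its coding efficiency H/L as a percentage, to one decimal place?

97.4%

Entropy H = −Σ p log₂ p ≈ 1.9487 bits.
Huffman merges: 9/50+21/100→39/100; 1/4+9/25→61/100; 39/100+61/100→1. L = 2 ≈ 2.0000.
Efficiency = H/L = 1.9487/2.0000 = 97.4%.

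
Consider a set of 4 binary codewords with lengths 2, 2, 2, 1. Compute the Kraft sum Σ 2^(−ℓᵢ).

1.25

With common denominator 2^2 = 4: Σ 2^(−ℓᵢ) = 1/4 + 1/4 + 1/4 + 2/4 = 5/4 = 1.25.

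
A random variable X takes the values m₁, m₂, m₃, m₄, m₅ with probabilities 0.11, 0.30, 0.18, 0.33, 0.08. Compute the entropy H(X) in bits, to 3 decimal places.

H = −Σ pᵢ log₂ pᵢ.
−0.11·log₂(0.11) = 0.3503
−0.30·log₂(0.30) = 0.5211
−0.18·log₂(0.18) = 0.4453
−0.33·log₂(0.33) = 0.5278
−0.08·log₂(0.08) = 0.2915
Sum ≈ 2.1360 → 2.136 bits.

2.136 bits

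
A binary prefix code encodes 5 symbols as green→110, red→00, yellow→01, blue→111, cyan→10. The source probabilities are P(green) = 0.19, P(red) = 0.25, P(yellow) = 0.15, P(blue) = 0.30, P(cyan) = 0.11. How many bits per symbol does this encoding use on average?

L̄ = Σ pᵢ·ℓᵢ = 0.19·3 + 0.25·2 + 0.15·2 + 0.30·3 + 0.11·2 = 2.49 bits/symbol.

2.49 bits/symbol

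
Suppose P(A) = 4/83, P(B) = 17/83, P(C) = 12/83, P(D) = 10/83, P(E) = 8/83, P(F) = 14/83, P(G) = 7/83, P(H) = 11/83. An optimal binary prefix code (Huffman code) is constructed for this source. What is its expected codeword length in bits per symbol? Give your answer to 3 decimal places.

2.928 bits/symbol

Repeatedly combine the two least-probable nodes; the expected code length is the sum of the merged weights.
merge 4/83 + 7/83 → 11/83
merge 8/83 + 10/83 → 18/83
merge 11/83 + 11/83 → 22/83
merge 12/83 + 14/83 → 26/83
merge 17/83 + 18/83 → 35/83
merge 22/83 + 26/83 → 48/83
merge 35/83 + 48/83 → 1
L = 11/83 + 18/83 + 22/83 + 26/83 + 35/83 + 48/83 + 1 = 243/83 ≈ 2.928 bits/symbol.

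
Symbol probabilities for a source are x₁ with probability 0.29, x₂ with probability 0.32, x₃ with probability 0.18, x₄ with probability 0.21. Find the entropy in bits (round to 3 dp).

1.962 bits

H = −Σ pᵢ log₂ pᵢ.
−0.29·log₂(0.29) = 0.5179
−0.32·log₂(0.32) = 0.5260
−0.18·log₂(0.18) = 0.4453
−0.21·log₂(0.21) = 0.4728
Sum ≈ 1.9621 → 1.962 bits.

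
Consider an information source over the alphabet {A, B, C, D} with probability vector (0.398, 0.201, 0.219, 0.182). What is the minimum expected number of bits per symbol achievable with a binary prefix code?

Repeatedly combine the two least-probable nodes; the expected code length is the sum of the merged weights.
merge 91/500 + 201/1000 → 383/1000
merge 219/1000 + 383/1000 → 301/500
merge 199/500 + 301/500 → 1
L = 383/1000 + 301/500 + 1 = 397/200 = 1.985 bits/symbol.

1.985 bits/symbol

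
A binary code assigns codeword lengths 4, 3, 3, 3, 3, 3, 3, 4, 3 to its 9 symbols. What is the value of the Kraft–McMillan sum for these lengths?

With common denominator 2^4 = 16: Σ 2^(−ℓᵢ) = 1/16 + 2/16 + 2/16 + 2/16 + 2/16 + 2/16 + 2/16 + 1/16 + 2/16 = 16/16 = 1.

1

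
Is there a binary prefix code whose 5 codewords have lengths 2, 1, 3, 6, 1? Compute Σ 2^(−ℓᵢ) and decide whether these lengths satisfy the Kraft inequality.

1.390625; no

With common denominator 2^6 = 64: Σ 2^(−ℓᵢ) = 16/64 + 32/64 + 8/64 + 1/64 + 32/64 = 89/64 = 1.390625.
Kraft's inequality requires Σ ≤ 1; here Σ = 1.390625 > 1, so no such prefix code exists.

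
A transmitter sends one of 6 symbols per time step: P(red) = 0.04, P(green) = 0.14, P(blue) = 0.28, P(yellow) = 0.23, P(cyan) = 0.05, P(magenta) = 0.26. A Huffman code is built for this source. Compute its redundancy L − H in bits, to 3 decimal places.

0.014 bits

Entropy H = −Σ p log₂ p ≈ 2.3061 bits.
Huffman merges: 1/25+1/20→9/100; 9/100+7/50→23/100; 23/100+23/100→23/50; 13/50+7/25→27/50; 23/50+27/50→1. L = 58/25 ≈ 2.3200.
L − H = 2.3200 − 2.3061 = 0.014 bits.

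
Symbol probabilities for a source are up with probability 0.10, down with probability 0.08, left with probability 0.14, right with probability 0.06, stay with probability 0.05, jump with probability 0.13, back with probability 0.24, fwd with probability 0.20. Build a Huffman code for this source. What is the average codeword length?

2.85 bits/symbol

Repeatedly combine the two least-probable nodes; the expected code length is the sum of the merged weights.
merge 1/20 + 3/50 → 11/100
merge 2/25 + 1/10 → 9/50
merge 11/100 + 13/100 → 6/25
merge 7/50 + 9/50 → 8/25
merge 1/5 + 6/25 → 11/25
merge 6/25 + 8/25 → 14/25
merge 11/25 + 14/25 → 1
L = 11/100 + 9/50 + 6/25 + 8/25 + 11/25 + 14/25 + 1 = 57/20 = 2.85 bits/symbol.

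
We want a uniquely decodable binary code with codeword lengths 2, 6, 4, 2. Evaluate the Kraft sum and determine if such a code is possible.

0.578125; yes

With common denominator 2^6 = 64: Σ 2^(−ℓᵢ) = 16/64 + 1/64 + 4/64 + 16/64 = 37/64 = 0.578125.
Kraft's inequality requires Σ ≤ 1; here Σ = 0.578125 ≤ 1, so such a prefix code exists.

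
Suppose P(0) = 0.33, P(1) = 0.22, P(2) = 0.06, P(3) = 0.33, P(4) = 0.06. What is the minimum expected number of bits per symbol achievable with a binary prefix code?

2.12 bits/symbol

Repeatedly combine the two least-probable nodes; the expected code length is the sum of the merged weights.
merge 3/50 + 3/50 → 3/25
merge 3/25 + 11/50 → 17/50
merge 33/100 + 33/100 → 33/50
merge 17/50 + 33/50 → 1
L = 3/25 + 17/50 + 33/50 + 1 = 53/25 = 2.12 bits/symbol.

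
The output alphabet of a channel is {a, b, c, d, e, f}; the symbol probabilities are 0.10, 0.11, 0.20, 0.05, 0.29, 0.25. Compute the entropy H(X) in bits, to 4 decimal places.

H = −Σ pᵢ log₂ pᵢ.
−0.10·log₂(0.10) = 0.3322
−0.11·log₂(0.11) = 0.3503
−0.20·log₂(0.20) = 0.4644
−0.05·log₂(0.05) = 0.2161
−0.29·log₂(0.29) = 0.5179
−0.25·log₂(0.25) = 0.5000
Sum ≈ 2.3809 → 2.3809 bits.

2.3809 bits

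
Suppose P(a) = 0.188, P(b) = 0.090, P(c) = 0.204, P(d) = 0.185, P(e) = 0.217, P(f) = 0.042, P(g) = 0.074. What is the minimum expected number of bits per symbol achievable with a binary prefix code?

2.695 bits/symbol

Repeatedly combine the two least-probable nodes; the expected code length is the sum of the merged weights.
merge 21/500 + 37/500 → 29/250
merge 9/100 + 29/250 → 103/500
merge 37/200 + 47/250 → 373/1000
merge 51/250 + 103/500 → 41/100
merge 217/1000 + 373/1000 → 59/100
merge 41/100 + 59/100 → 1
L = 29/250 + 103/500 + 373/1000 + 41/100 + 59/100 + 1 = 539/200 = 2.695 bits/symbol.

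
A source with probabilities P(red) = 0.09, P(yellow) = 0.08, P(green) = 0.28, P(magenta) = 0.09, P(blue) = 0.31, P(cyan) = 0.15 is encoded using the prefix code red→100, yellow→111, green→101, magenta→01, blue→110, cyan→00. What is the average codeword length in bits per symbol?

L̄ = Σ pᵢ·ℓᵢ = 0.09·3 + 0.08·3 + 0.28·3 + 0.09·2 + 0.31·3 + 0.15·2 = 2.76 bits/symbol.

2.76 bits/symbol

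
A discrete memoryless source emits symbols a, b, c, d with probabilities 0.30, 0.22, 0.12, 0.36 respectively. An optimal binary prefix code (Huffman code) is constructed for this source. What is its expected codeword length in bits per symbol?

1.98 bits/symbol

Repeatedly combine the two least-probable nodes; the expected code length is the sum of the merged weights.
merge 3/25 + 11/50 → 17/50
merge 3/10 + 17/50 → 16/25
merge 9/25 + 16/25 → 1
L = 17/50 + 16/25 + 1 = 99/50 = 1.98 bits/symbol.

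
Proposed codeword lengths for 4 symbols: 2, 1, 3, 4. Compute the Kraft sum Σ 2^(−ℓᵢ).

With common denominator 2^4 = 16: Σ 2^(−ℓᵢ) = 4/16 + 8/16 + 2/16 + 1/16 = 15/16 = 0.9375.

0.9375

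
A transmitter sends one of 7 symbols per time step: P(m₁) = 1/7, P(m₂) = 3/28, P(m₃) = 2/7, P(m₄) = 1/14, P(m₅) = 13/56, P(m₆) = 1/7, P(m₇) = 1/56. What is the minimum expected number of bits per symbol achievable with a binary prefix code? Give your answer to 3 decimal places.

2.571 bits/symbol

Repeatedly combine the two least-probable nodes; the expected code length is the sum of the merged weights.
merge 1/56 + 1/14 → 5/56
merge 5/56 + 3/28 → 11/56
merge 1/7 + 1/7 → 2/7
merge 11/56 + 13/56 → 3/7
merge 2/7 + 2/7 → 4/7
merge 3/7 + 4/7 → 1
L = 5/56 + 11/56 + 2/7 + 3/7 + 4/7 + 1 = 18/7 ≈ 2.571 bits/symbol.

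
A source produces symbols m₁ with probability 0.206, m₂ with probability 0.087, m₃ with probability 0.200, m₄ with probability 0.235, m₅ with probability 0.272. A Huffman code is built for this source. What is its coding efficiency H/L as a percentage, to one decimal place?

98.0%

Entropy H = −Σ p log₂ p ≈ 2.2423 bits.
Huffman merges: 87/1000+1/5→287/1000; 103/500+47/200→441/1000; 34/125+287/1000→559/1000; 441/1000+559/1000→1. L = 2287/1000 ≈ 2.2870.
Efficiency = H/L = 2.2423/2.2870 = 98.0%.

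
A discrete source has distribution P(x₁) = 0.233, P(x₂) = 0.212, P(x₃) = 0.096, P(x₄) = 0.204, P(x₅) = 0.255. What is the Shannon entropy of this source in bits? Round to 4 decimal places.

2.2592 bits

H = −Σ pᵢ log₂ pᵢ.
−0.233·log₂(0.233) = 0.4897
−0.212·log₂(0.212) = 0.4744
−0.096·log₂(0.096) = 0.3246
−0.204·log₂(0.204) = 0.4678
−0.255·log₂(0.255) = 0.5027
Sum ≈ 2.2592 → 2.2592 bits.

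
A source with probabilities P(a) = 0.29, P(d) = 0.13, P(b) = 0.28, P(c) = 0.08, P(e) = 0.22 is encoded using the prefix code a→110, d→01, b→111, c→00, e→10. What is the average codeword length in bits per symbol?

L̄ = Σ pᵢ·ℓᵢ = 0.29·3 + 0.13·2 + 0.28·3 + 0.08·2 + 0.22·2 = 2.57 bits/symbol.

2.57 bits/symbol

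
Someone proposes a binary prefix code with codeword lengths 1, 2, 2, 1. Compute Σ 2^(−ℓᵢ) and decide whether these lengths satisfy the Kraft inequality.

1.5; no

With common denominator 2^2 = 4: Σ 2^(−ℓᵢ) = 2/4 + 1/4 + 1/4 + 2/4 = 6/4 = 1.5.
Kraft's inequality requires Σ ≤ 1; here Σ = 1.5 > 1, so no such prefix code exists.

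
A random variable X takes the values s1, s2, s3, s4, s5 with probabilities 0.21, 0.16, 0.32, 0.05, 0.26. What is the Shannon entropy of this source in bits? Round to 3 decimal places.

2.143 bits

H = −Σ pᵢ log₂ pᵢ.
−0.21·log₂(0.21) = 0.4728
−0.16·log₂(0.16) = 0.4230
−0.32·log₂(0.32) = 0.5260
−0.05·log₂(0.05) = 0.2161
−0.26·log₂(0.26) = 0.5053
Sum ≈ 2.1433 → 2.143 bits.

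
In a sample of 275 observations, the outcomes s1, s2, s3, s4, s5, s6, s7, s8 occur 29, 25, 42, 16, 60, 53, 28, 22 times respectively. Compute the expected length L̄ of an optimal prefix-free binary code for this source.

Probabilities are the counts divided by 275.
Repeatedly combine the two least-probable nodes; the expected code length is the sum of the merged weights.
merge 16/275 + 2/25 → 38/275
merge 1/11 + 28/275 → 53/275
merge 29/275 + 38/275 → 67/275
merge 42/275 + 53/275 → 19/55
merge 53/275 + 12/55 → 113/275
merge 67/275 + 19/55 → 162/275
merge 113/275 + 162/275 → 1
L = 38/275 + 53/275 + 67/275 + 19/55 + 113/275 + 162/275 + 1 = 73/25 = 2.92 bits/symbol.

2.92 bits/symbol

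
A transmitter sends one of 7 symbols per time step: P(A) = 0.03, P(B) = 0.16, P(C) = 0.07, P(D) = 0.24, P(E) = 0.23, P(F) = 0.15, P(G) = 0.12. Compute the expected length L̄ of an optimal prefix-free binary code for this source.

2.63 bits/symbol

Repeatedly combine the two least-probable nodes; the expected code length is the sum of the merged weights.
merge 3/100 + 7/100 → 1/10
merge 1/10 + 3/25 → 11/50
merge 3/20 + 4/25 → 31/100
merge 11/50 + 23/100 → 9/20
merge 6/25 + 31/100 → 11/20
merge 9/20 + 11/20 → 1
L = 1/10 + 11/50 + 31/100 + 9/20 + 11/20 + 1 = 263/100 = 2.63 bits/symbol.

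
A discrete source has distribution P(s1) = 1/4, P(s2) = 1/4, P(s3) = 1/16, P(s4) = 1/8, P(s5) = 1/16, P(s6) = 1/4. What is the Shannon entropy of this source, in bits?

2.375 bits

Each probability is a power of 1/2, so log₂(1/p) is an integer.
H = Σ p·log₂(1/p) = 1/4·2 + 1/4·2 + 1/16·4 + 1/8·3 + 1/16·4 + 1/4·2 = 2.375 bits.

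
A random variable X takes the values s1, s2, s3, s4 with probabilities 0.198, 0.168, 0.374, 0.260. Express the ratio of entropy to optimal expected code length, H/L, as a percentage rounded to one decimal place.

96.9%

Entropy H = −Σ p log₂ p ≈ 1.9309 bits.
Huffman merges: 21/125+99/500→183/500; 13/50+183/500→313/500; 187/500+313/500→1. L = 249/125 ≈ 1.9920.
Efficiency = H/L = 1.9309/1.9920 = 96.9%.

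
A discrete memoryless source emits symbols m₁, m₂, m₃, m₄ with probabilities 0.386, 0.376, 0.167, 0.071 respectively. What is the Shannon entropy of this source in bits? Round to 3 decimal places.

1.763 bits

H = −Σ pᵢ log₂ pᵢ.
−0.386·log₂(0.386) = 0.5301
−0.376·log₂(0.376) = 0.5306
−0.167·log₂(0.167) = 0.4312
−0.071·log₂(0.071) = 0.2709
Sum ≈ 1.7629 → 1.763 bits.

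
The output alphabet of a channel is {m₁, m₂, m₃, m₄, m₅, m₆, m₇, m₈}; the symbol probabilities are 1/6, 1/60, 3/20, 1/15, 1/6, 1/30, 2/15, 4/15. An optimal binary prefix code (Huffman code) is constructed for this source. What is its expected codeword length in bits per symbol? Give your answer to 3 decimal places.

2.733 bits/symbol

Repeatedly combine the two least-probable nodes; the expected code length is the sum of the merged weights.
merge 1/60 + 1/30 → 1/20
merge 1/20 + 1/15 → 7/60
merge 7/60 + 2/15 → 1/4
merge 3/20 + 1/6 → 19/60
merge 1/6 + 1/4 → 5/12
merge 4/15 + 19/60 → 7/12
merge 5/12 + 7/12 → 1
L = 1/20 + 7/60 + 1/4 + 19/60 + 5/12 + 7/12 + 1 = 41/15 ≈ 2.733 bits/symbol.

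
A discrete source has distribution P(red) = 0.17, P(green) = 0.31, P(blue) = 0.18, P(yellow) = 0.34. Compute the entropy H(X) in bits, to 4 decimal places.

1.9329 bits

H = −Σ pᵢ log₂ pᵢ.
−0.17·log₂(0.17) = 0.4346
−0.31·log₂(0.31) = 0.5238
−0.18·log₂(0.18) = 0.4453
−0.34·log₂(0.34) = 0.5292
Sum ≈ 1.9329 → 1.9329 bits.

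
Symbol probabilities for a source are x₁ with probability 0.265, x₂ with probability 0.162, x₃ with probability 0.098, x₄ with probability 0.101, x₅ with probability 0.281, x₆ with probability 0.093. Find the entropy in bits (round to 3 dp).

H = −Σ pᵢ log₂ pᵢ.
−0.265·log₂(0.265) = 0.5077
−0.162·log₂(0.162) = 0.4254
−0.098·log₂(0.098) = 0.3284
−0.101·log₂(0.101) = 0.3341
−0.281·log₂(0.281) = 0.5146
−0.093·log₂(0.093) = 0.3187
Sum ≈ 2.4289 → 2.429 bits.

2.429 bits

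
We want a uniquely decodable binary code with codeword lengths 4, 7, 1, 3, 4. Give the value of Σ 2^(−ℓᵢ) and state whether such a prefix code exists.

With common denominator 2^7 = 128: Σ 2^(−ℓᵢ) = 8/128 + 1/128 + 64/128 + 16/128 + 8/128 = 97/128 = 0.7578125.
Kraft's inequality requires Σ ≤ 1; here Σ = 0.7578125 ≤ 1, so such a prefix code exists.

0.7578125; yes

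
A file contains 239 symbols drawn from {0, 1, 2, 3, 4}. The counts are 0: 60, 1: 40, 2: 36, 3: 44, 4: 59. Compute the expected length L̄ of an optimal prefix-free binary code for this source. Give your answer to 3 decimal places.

2.318 bits/symbol

Probabilities are the counts divided by 239.
Repeatedly combine the two least-probable nodes; the expected code length is the sum of the merged weights.
merge 36/239 + 40/239 → 76/239
merge 44/239 + 59/239 → 103/239
merge 60/239 + 76/239 → 136/239
merge 103/239 + 136/239 → 1
L = 76/239 + 103/239 + 136/239 + 1 = 554/239 ≈ 2.318 bits/symbol.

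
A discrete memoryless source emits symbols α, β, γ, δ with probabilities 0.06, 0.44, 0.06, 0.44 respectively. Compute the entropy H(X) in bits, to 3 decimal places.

H = −Σ pᵢ log₂ pᵢ.
−0.06·log₂(0.06) = 0.2435
−0.44·log₂(0.44) = 0.5211
−0.06·log₂(0.06) = 0.2435
−0.44·log₂(0.44) = 0.5211
Sum ≈ 1.5294 → 1.529 bits.

1.529 bits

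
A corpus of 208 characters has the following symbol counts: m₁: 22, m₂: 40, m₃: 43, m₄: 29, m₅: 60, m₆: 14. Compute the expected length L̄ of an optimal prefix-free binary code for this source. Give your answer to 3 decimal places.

2.486 bits/symbol

Probabilities are the counts divided by 208.
Repeatedly combine the two least-probable nodes; the expected code length is the sum of the merged weights.
merge 7/104 + 11/104 → 9/52
merge 29/208 + 9/52 → 5/16
merge 5/26 + 43/208 → 83/208
merge 15/52 + 5/16 → 125/208
merge 83/208 + 125/208 → 1
L = 9/52 + 5/16 + 83/208 + 125/208 + 1 = 517/208 ≈ 2.486 bits/symbol.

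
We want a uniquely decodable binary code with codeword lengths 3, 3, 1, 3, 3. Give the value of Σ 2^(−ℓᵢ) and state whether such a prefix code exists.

With common denominator 2^3 = 8: Σ 2^(−ℓᵢ) = 1/8 + 1/8 + 4/8 + 1/8 + 1/8 = 8/8 = 1.
Kraft's inequality requires Σ ≤ 1; here Σ = 1 ≤ 1, so such a prefix code exists.

1; yes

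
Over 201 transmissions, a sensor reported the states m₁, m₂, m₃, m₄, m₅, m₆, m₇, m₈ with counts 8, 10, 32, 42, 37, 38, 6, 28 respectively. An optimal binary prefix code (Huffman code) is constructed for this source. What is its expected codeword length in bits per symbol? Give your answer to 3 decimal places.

Probabilities are the counts divided by 201.
Repeatedly combine the two least-probable nodes; the expected code length is the sum of the merged weights.
merge 2/67 + 8/201 → 14/201
merge 10/201 + 14/201 → 8/67
merge 8/67 + 28/201 → 52/201
merge 32/201 + 37/201 → 23/67
merge 38/201 + 14/67 → 80/201
merge 52/201 + 23/67 → 121/201
merge 80/201 + 121/201 → 1
L = 14/201 + 8/67 + 52/201 + 23/67 + 80/201 + 121/201 + 1 = 187/67 ≈ 2.791 bits/symbol.

2.791 bits/symbol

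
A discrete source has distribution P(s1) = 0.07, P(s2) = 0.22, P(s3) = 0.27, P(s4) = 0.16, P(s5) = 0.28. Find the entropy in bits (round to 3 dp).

2.196 bits

H = −Σ pᵢ log₂ pᵢ.
−0.07·log₂(0.07) = 0.2686
−0.22·log₂(0.22) = 0.4806
−0.27·log₂(0.27) = 0.5100
−0.16·log₂(0.16) = 0.4230
−0.28·log₂(0.28) = 0.5142
Sum ≈ 2.1964 → 2.196 bits.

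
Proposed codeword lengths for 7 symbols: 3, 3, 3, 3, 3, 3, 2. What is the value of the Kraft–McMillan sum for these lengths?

With common denominator 2^3 = 8: Σ 2^(−ℓᵢ) = 1/8 + 1/8 + 1/8 + 1/8 + 1/8 + 1/8 + 2/8 = 8/8 = 1.

1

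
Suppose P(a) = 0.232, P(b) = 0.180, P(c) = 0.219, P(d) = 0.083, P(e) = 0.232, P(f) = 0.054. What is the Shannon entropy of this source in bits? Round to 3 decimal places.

2.429 bits

H = −Σ pᵢ log₂ pᵢ.
−0.232·log₂(0.232) = 0.4890
−0.180·log₂(0.180) = 0.4453
−0.219·log₂(0.219) = 0.4798
−0.083·log₂(0.083) = 0.2980
−0.232·log₂(0.232) = 0.4890
−0.054·log₂(0.054) = 0.2274
Sum ≈ 2.4286 → 2.429 bits.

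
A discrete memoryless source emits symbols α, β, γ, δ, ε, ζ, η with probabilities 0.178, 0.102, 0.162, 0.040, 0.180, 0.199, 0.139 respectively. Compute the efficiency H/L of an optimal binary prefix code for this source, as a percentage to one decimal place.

Entropy H = −Σ p log₂ p ≈ 2.6948 bits.
Huffman merges: 1/25+51/500→71/500; 139/1000+71/500→281/1000; 81/500+89/500→17/50; 9/50+199/1000→379/1000; 281/1000+17/50→621/1000; 379/1000+621/1000→1. L = 2763/1000 ≈ 2.7630.
Efficiency = H/L = 2.6948/2.7630 = 97.5%.

97.5%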